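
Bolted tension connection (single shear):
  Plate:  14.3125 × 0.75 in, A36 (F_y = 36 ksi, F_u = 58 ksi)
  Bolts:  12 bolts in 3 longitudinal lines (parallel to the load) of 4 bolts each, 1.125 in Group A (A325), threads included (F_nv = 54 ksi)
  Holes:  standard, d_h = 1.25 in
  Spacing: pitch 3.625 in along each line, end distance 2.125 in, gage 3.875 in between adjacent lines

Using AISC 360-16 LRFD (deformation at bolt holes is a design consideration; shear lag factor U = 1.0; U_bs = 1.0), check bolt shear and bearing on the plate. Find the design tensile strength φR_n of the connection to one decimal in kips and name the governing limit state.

Bolt shear: A_b = π(1.125)²/4 = 0.99402 in². φR_n = 0.75 × 54 × 0.99402 × 12 × 1 = 483.1 kips.
Bearing (0.75 in plate, F_u = 58 ksi): end bolts L_c = 2.125 − 1.25/2 = 1.5, R_n = min(1.2×1.5×0.75×58, 2.4×1.125×0.75×58) = 78.3 kips/bolt; interior L_c = 3.625 − 1.25 = 2.375, R_n = 117.45 kips/bolt. φR_n = 0.75 × (3×78.3 + 9×117.45) = 969.0 kips.
Governing: min(483.1, 969.0) = 483.1 kips → bolt shear.

483.1 kips (bolt shear governs)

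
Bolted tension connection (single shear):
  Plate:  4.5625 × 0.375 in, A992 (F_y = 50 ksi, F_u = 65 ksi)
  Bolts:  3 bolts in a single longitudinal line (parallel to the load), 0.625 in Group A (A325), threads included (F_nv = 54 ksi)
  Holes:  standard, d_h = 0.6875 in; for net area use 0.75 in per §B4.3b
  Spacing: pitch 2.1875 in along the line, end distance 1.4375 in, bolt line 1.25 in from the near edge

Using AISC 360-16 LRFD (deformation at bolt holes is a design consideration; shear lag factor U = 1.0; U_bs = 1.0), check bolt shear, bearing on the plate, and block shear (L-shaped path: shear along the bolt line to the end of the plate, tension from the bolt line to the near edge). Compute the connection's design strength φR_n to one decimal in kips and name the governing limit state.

37.3 kips (bolt shear governs)

Bolt shear: A_b = π(0.625)²/4 = 0.3068 in². φR_n = 0.75 × 54 × 0.3068 × 3 × 1 = 37.3 kips.
Bearing (0.375 in plate, F_u = 65 ksi): end bolts L_c = 1.4375 − 0.6875/2 = 1.09375, R_n = min(1.2×1.09375×0.375×65, 2.4×0.625×0.375×65) = 31.992 kips/bolt; interior L_c = 2.1875 − 0.6875 = 1.5, R_n = 36.563 kips/bolt. φR_n = 0.75 × (1×31.992 + 2×36.563) = 78.8 kips.
Block shear: shear path 1×[1.4375+2×2.1875] = 1×5.8125 in, A_gv = 2.1797, A_nv = 1×(5.8125 − 2.5×0.75)×0.375 = 1.4766 in²; tension to near edge: (1.25 − 0.5×0.75)×0.375 = 0.32813 in². R_n = min(0.6×65×1.4766, 0.6×50×2.1797) + 1.0×65×0.32813 = min(57.587, 65.391) + 21.328 = 78.915 kips. φR_n = 0.75 × 78.915 = 59.2 kips.
Governing: min(37.3, 78.8, 59.2) = 37.3 kips → bolt shear.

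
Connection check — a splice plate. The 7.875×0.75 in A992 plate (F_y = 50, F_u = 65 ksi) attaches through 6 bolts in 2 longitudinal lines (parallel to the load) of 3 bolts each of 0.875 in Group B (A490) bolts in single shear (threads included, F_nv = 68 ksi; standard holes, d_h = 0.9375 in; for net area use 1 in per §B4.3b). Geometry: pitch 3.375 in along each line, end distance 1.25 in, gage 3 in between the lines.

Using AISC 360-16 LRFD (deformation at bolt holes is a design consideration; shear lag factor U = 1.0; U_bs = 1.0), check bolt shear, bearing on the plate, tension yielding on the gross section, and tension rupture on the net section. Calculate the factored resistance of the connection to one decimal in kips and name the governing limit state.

184.0 kips (bolt shear governs)

Bolt shear: A_b = π(0.875)²/4 = 0.60132 in². φR_n = 0.75 × 68 × 0.60132 × 6 × 1 = 184.0 kips.
Bearing (0.75 in plate, F_u = 65 ksi): end bolts L_c = 1.25 − 0.9375/2 = 0.78125, R_n = min(1.2×0.78125×0.75×65, 2.4×0.875×0.75×65) = 45.703 kips/bolt; interior L_c = 3.375 − 0.9375 = 2.4375, R_n = 102.38 kips/bolt. φR_n = 0.75 × (2×45.703 + 4×102.38) = 375.7 kips.
Tension yield (gross): A_g = 7.875×0.75 = 5.9063 in². φR_n = 0.90 × 50 × 5.9063 = 265.8 kips.
Tension rupture (net): A_n = (7.875 − 2×1)×0.75 = 4.4063 in² (U = 1.0, A_e = A_n). φR_n = 0.75 × 65 × 4.4063 = 214.8 kips.
Governing: min(184.0, 375.7, 265.8, 214.8) = 184.0 kips → bolt shear.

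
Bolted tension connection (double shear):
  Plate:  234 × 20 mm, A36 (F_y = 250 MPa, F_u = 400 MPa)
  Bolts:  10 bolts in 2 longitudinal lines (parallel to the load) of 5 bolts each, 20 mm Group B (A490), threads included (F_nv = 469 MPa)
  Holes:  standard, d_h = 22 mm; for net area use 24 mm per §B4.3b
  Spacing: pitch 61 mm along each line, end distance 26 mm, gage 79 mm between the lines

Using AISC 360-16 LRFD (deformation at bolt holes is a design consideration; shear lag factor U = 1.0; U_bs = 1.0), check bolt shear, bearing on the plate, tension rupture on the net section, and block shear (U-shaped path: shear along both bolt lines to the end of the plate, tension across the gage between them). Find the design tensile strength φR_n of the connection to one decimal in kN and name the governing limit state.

Bolt shear: A_b = π(20)²/4 = 314.16 mm². φR_n = 0.75 × 469 × 314.16 × 10 × 2 = 2210.1 kN.
Bearing (20 mm plate, F_u = 400 MPa): end bolts L_c = 26 − 22/2 = 15, R_n = min(1.2×15×20×400, 2.4×20×20×400) = 144 kN/bolt; interior L_c = 61 − 22 = 39, R_n = 374.4 kN/bolt. φR_n = 0.75 × (2×144 + 8×374.4) = 2462.4 kN.
Tension rupture (net): A_n = (234 − 2×24)×20 = 3720 mm² (U = 1.0, A_e = A_n). φR_n = 0.75 × 400 × 3720 = 1116.0 kN.
Block shear: shear path 2×[26+4×61] = 2×270 mm, A_gv = 10800, A_nv = 2×(270 − 4.5×24)×20 = 6480 mm²; tension across gage: (79 − 1×24)×20 = 1100 mm². R_n = min(0.6×400×6480, 0.6×250×10800) + 1.0×400×1100 = min(1555.2, 1620) + 440 = 1995.2 kN. φR_n = 0.75 × 1995.2 = 1496.4 kN.
Governing: min(2210.1, 2462.4, 1116.0, 1496.4) = 1116.0 kN → net-section rupture.

1116.0 kN (net-section rupture governs)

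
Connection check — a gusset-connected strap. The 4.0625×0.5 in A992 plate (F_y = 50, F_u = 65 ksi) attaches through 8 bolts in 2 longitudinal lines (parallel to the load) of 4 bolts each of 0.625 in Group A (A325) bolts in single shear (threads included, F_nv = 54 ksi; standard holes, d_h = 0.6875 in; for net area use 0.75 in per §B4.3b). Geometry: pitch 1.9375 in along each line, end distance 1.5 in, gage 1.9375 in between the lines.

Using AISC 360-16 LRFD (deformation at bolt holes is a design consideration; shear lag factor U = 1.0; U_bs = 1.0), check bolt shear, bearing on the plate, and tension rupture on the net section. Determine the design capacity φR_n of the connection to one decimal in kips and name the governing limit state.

Bolt shear: A_b = π(0.625)²/4 = 0.3068 in². φR_n = 0.75 × 54 × 0.3068 × 8 × 1 = 99.4 kips.
Bearing (0.5 in plate, F_u = 65 ksi): end bolts L_c = 1.5 − 0.6875/2 = 1.15625, R_n = min(1.2×1.15625×0.5×65, 2.4×0.625×0.5×65) = 45.094 kips/bolt; interior L_c = 1.9375 − 0.6875 = 1.25, R_n = 48.75 kips/bolt. φR_n = 0.75 × (2×45.094 + 6×48.75) = 287.0 kips.
Tension rupture (net): A_n = (4.0625 − 2×0.75)×0.5 = 1.2813 in² (U = 1.0, A_e = A_n). φR_n = 0.75 × 65 × 1.2813 = 62.5 kips.
Governing: min(99.4, 287.0, 62.5) = 62.5 kips → net-section rupture.

62.5 kips (net-section rupture governs)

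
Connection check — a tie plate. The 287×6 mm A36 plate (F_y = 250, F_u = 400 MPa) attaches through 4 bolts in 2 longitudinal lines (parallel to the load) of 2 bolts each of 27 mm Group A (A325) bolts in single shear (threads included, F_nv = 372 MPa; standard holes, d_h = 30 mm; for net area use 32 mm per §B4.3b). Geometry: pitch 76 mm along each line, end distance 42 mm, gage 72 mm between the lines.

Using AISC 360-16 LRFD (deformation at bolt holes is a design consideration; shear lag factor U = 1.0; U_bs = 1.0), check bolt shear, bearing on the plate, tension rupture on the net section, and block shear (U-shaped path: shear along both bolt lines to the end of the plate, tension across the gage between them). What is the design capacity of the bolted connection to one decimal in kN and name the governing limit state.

223.2 kN (block shear governs)

Bolt shear: A_b = π(27)²/4 = 572.56 mm². φR_n = 0.75 × 372 × 572.56 × 4 × 1 = 639.0 kN.
Bearing (6 mm plate, F_u = 400 MPa): end bolts L_c = 42 − 30/2 = 27, R_n = min(1.2×27×6×400, 2.4×27×6×400) = 77.76 kN/bolt; interior L_c = 76 − 30 = 46, R_n = 132.48 kN/bolt. φR_n = 0.75 × (2×77.76 + 2×132.48) = 315.4 kN.
Tension rupture (net): A_n = (287 − 2×32)×6 = 1338 mm² (U = 1.0, A_e = A_n). φR_n = 0.75 × 400 × 1338 = 401.4 kN.
Block shear: shear path 2×[42+1×76] = 2×118 mm, A_gv = 1416, A_nv = 2×(118 − 1.5×32)×6 = 840 mm²; tension across gage: (72 − 1×32)×6 = 240 mm². R_n = min(0.6×400×840, 0.6×250×1416) + 1.0×400×240 = min(201.6, 212.4) + 96 = 297.6 kN. φR_n = 0.75 × 297.6 = 223.2 kN.
Governing: min(639.0, 315.4, 401.4, 223.2) = 223.2 kN → block shear.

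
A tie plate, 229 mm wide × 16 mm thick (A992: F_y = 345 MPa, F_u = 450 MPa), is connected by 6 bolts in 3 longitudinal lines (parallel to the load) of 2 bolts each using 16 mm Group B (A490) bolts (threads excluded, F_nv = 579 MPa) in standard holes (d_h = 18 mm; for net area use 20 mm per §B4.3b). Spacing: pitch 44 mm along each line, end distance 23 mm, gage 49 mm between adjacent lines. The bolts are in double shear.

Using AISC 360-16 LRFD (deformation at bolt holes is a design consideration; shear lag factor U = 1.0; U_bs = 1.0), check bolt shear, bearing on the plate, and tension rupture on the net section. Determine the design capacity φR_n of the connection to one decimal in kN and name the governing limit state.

Bolt shear: A_b = π(16)²/4 = 201.06 mm². φR_n = 0.75 × 579 × 201.06 × 6 × 2 = 1047.7 kN.
Bearing (16 mm plate, F_u = 450 MPa): end bolts L_c = 23 − 18/2 = 14, R_n = min(1.2×14×16×450, 2.4×16×16×450) = 120.96 kN/bolt; interior L_c = 44 − 18 = 26, R_n = 224.64 kN/bolt. φR_n = 0.75 × (3×120.96 + 3×224.64) = 777.6 kN.
Tension rupture (net): A_n = (229 − 3×20)×16 = 2704 mm² (U = 1.0, A_e = A_n). φR_n = 0.75 × 450 × 2704 = 912.6 kN.
Governing: min(1047.7, 777.6, 912.6) = 777.6 kN → bearing.

777.6 kN (bearing governs)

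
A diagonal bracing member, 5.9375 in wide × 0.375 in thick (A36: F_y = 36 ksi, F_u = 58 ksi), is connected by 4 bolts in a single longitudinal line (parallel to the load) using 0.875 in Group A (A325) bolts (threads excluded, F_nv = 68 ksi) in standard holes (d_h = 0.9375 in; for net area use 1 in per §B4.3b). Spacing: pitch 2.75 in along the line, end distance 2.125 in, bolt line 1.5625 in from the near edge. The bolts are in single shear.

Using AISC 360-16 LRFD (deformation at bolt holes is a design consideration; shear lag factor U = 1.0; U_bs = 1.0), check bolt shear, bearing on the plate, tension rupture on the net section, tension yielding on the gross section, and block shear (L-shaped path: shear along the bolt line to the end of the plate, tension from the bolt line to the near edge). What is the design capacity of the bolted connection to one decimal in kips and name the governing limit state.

Bolt shear: A_b = π(0.875)²/4 = 0.60132 in². φR_n = 0.75 × 68 × 0.60132 × 4 × 1 = 122.7 kips.
Bearing (0.375 in plate, F_u = 58 ksi): end bolts L_c = 2.125 − 0.9375/2 = 1.65625, R_n = min(1.2×1.65625×0.375×58, 2.4×0.875×0.375×58) = 43.228 kips/bolt; interior L_c = 2.75 − 0.9375 = 1.8125, R_n = 45.675 kips/bolt. φR_n = 0.75 × (1×43.228 + 3×45.675) = 135.2 kips.
Tension rupture (net): A_n = (5.9375 − 1×1)×0.375 = 1.8516 in² (U = 1.0, A_e = A_n). φR_n = 0.75 × 58 × 1.8516 = 80.5 kips.
Tension yield (gross): A_g = 5.9375×0.375 = 2.2266 in². φR_n = 0.90 × 36 × 2.2266 = 72.1 kips.
Block shear: shear path 1×[2.125+3×2.75] = 1×10.375 in, A_gv = 3.8906, A_nv = 1×(10.375 − 3.5×1)×0.375 = 2.5781 in²; tension to near edge: (1.5625 − 0.5×1)×0.375 = 0.39844 in². R_n = min(0.6×58×2.5781, 0.6×36×3.8906) + 1.0×58×0.39844 = min(89.718, 84.037) + 23.11 = 107.15 kips. φR_n = 0.75 × 107.15 = 80.4 kips.
Governing: min(122.7, 135.2, 80.5, 72.1, 80.4) = 72.1 kips → gross-section yield.

72.1 kips (gross-section yield governs)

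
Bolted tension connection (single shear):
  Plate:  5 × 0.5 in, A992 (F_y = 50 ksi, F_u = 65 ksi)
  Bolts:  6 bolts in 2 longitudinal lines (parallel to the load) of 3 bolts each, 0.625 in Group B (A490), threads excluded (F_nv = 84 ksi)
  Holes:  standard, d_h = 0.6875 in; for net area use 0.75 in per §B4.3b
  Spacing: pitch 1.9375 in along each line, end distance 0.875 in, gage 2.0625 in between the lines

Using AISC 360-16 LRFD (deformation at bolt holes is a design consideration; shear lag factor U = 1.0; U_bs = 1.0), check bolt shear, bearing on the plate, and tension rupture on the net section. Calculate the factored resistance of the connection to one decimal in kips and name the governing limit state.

Bolt shear: A_b = π(0.625)²/4 = 0.3068 in². φR_n = 0.75 × 84 × 0.3068 × 6 × 1 = 116.0 kips.
Bearing (0.5 in plate, F_u = 65 ksi): end bolts L_c = 0.875 − 0.6875/2 = 0.53125, R_n = min(1.2×0.53125×0.5×65, 2.4×0.625×0.5×65) = 20.719 kips/bolt; interior L_c = 1.9375 − 0.6875 = 1.25, R_n = 48.75 kips/bolt. φR_n = 0.75 × (2×20.719 + 4×48.75) = 177.3 kips.
Tension rupture (net): A_n = (5 − 2×0.75)×0.5 = 1.75 in² (U = 1.0, A_e = A_n). φR_n = 0.75 × 65 × 1.75 = 85.3 kips.
Governing: min(116.0, 177.3, 85.3) = 85.3 kips → net-section rupture.

85.3 kips (net-section rupture governs)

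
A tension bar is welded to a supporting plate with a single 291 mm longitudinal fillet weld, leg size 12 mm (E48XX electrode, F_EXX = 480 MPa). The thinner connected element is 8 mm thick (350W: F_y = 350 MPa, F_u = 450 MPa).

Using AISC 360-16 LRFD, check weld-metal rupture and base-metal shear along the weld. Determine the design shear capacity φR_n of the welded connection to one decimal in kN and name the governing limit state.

Weld metal: throat = 0.707×12 = 8.484 mm, L = 291 mm. φR_n = 0.75 × 0.6 × 480 × 8.484 × 291 = 533.3 kN.
Base metal shear (8 mm plate): yield φR_n = 1.0×0.6×350×8×291 = 488.9 kN; rupture φR_n = 0.75×0.6×450×8×291 = 471.4 kN; take 471.4 kN (rupture).
Governing: min(533.3, 471.4) = 471.4 kN → base-metal shear.

471.4 kN (base-metal shear governs)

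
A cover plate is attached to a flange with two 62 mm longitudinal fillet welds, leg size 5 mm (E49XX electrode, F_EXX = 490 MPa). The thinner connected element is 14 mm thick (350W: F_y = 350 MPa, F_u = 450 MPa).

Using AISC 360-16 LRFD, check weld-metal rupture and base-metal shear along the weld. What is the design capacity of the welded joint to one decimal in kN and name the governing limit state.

Weld metal: throat = 0.707×5 = 3.535 mm, L = 2×62 = 124 mm. φR_n = 0.75 × 0.6 × 490 × 3.535 × 124 = 96.7 kN.
Base metal shear (14 mm plate): yield φR_n = 1.0×0.6×350×14×124 = 364.6 kN; rupture φR_n = 0.75×0.6×450×14×124 = 351.5 kN; take 351.5 kN (rupture).
Governing: min(96.7, 351.5) = 96.7 kN → weld metal.

96.7 kN (weld metal governs)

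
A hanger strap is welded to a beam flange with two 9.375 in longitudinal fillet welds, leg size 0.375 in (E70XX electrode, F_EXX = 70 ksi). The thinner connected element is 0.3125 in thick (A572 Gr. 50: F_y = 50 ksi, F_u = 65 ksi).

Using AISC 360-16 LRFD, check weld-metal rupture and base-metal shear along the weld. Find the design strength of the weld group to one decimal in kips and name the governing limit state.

Weld metal: throat = 0.707×0.375 = 0.26513 in, L = 2×9.375 = 18.75 in. φR_n = 0.75 × 0.6 × 70 × 0.26513 × 18.75 = 156.6 kips.
Base metal shear (0.3125 in plate): yield φR_n = 1.0×0.6×50×0.3125×18.75 = 175.8 kips; rupture φR_n = 0.75×0.6×65×0.3125×18.75 = 171.4 kips; take 171.4 kips (rupture).
Governing: min(156.6, 171.4) = 156.6 kips → weld metal.

156.6 kips (weld metal governs)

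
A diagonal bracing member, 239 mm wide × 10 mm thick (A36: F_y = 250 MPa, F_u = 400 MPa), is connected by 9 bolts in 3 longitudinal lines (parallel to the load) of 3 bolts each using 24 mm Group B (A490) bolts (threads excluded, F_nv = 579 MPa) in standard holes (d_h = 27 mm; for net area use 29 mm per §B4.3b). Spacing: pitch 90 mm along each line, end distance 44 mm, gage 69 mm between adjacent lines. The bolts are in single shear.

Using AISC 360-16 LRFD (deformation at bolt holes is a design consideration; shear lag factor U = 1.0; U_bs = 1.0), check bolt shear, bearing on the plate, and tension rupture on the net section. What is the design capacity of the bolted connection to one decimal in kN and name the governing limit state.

Bolt shear: A_b = π(24)²/4 = 452.39 mm². φR_n = 0.75 × 579 × 452.39 × 9 × 1 = 1768.1 kN.
Bearing (10 mm plate, F_u = 400 MPa): end bolts L_c = 44 − 27/2 = 30.5, R_n = min(1.2×30.5×10×400, 2.4×24×10×400) = 146.4 kN/bolt; interior L_c = 90 − 27 = 63, R_n = 230.4 kN/bolt. φR_n = 0.75 × (3×146.4 + 6×230.4) = 1366.2 kN.
Tension rupture (net): A_n = (239 − 3×29)×10 = 1520 mm² (U = 1.0, A_e = A_n). φR_n = 0.75 × 400 × 1520 = 456.0 kN.
Governing: min(1768.1, 1366.2, 456.0) = 456.0 kN → net-section rupture.

456.0 kN (net-section rupture governs)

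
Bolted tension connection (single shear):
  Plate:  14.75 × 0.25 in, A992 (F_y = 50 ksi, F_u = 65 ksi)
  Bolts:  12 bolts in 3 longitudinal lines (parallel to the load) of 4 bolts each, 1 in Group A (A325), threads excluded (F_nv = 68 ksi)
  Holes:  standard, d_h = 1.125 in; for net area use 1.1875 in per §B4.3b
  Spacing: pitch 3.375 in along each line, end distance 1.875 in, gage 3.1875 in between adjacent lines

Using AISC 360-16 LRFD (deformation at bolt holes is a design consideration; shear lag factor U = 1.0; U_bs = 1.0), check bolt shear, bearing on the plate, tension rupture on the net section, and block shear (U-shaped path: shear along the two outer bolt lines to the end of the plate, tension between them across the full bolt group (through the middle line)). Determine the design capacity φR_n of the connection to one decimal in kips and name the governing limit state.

136.3 kips (net-section rupture governs)

Bolt shear: A_b = π(1)²/4 = 0.7854 in². φR_n = 0.75 × 68 × 0.7854 × 12 × 1 = 480.7 kips.
Bearing (0.25 in plate, F_u = 65 ksi): end bolts L_c = 1.875 − 1.125/2 = 1.3125, R_n = min(1.2×1.3125×0.25×65, 2.4×1×0.25×65) = 25.594 kips/bolt; interior L_c = 3.375 − 1.125 = 2.25, R_n = 39 kips/bolt. φR_n = 0.75 × (3×25.594 + 9×39) = 320.8 kips.
Tension rupture (net): A_n = (14.75 − 3×1.1875)×0.25 = 2.7969 in² (U = 1.0, A_e = A_n). φR_n = 0.75 × 65 × 2.7969 = 136.3 kips.
Block shear: shear path 2×[1.875+3×3.375] = 2×12 in, A_gv = 6, A_nv = 2×(12 − 3.5×1.1875)×0.25 = 3.9219 in²; tension across gage: (6.375 − 2×1.1875)×0.25 = 1 in². R_n = min(0.6×65×3.9219, 0.6×50×6) + 1.0×65×1 = min(152.95, 180) + 65 = 217.95 kips. φR_n = 0.75 × 217.95 = 163.5 kips.
Governing: min(480.7, 320.8, 136.3, 163.5) = 136.3 kips → net-section rupture.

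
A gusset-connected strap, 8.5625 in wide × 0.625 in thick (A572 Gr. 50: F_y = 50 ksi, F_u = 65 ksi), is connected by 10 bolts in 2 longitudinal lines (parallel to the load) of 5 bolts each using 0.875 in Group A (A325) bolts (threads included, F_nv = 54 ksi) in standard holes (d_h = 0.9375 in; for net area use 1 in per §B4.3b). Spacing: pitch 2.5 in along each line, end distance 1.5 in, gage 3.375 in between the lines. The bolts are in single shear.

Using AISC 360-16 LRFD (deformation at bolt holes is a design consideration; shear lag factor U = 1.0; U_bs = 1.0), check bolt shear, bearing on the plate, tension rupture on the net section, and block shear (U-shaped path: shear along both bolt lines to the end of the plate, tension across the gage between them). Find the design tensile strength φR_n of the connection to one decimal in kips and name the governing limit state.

200.0 kips (net-section rupture governs)

Bolt shear: A_b = π(0.875)²/4 = 0.60132 in². φR_n = 0.75 × 54 × 0.60132 × 10 × 1 = 243.5 kips.
Bearing (0.625 in plate, F_u = 65 ksi): end bolts L_c = 1.5 − 0.9375/2 = 1.03125, R_n = min(1.2×1.03125×0.625×65, 2.4×0.875×0.625×65) = 50.273 kips/bolt; interior L_c = 2.5 − 0.9375 = 1.5625, R_n = 76.172 kips/bolt. φR_n = 0.75 × (2×50.273 + 8×76.172) = 532.4 kips.
Tension rupture (net): A_n = (8.5625 − 2×1)×0.625 = 4.1016 in² (U = 1.0, A_e = A_n). φR_n = 0.75 × 65 × 4.1016 = 200.0 kips.
Block shear: shear path 2×[1.5+4×2.5] = 2×11.5 in, A_gv = 14.375, A_nv = 2×(11.5 − 4.5×1)×0.625 = 8.75 in²; tension across gage: (3.375 − 1×1)×0.625 = 1.4844 in². R_n = min(0.6×65×8.75, 0.6×50×14.375) + 1.0×65×1.4844 = min(341.25, 431.25) + 96.486 = 437.74 kips. φR_n = 0.75 × 437.74 = 328.3 kips.
Governing: min(243.5, 532.4, 200.0, 328.3) = 200.0 kips → net-section rupture.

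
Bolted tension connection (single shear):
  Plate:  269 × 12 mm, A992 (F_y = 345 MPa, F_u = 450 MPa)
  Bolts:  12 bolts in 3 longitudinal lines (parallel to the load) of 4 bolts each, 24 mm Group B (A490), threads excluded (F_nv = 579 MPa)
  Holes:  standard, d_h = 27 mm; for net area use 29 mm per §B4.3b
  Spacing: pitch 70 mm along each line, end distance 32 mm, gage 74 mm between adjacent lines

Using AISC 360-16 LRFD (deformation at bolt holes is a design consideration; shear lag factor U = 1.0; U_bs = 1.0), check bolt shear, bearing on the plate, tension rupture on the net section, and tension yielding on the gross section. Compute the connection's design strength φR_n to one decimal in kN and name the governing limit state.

Bolt shear: A_b = π(24)²/4 = 452.39 mm². φR_n = 0.75 × 579 × 452.39 × 12 × 1 = 2357.4 kN.
Bearing (12 mm plate, F_u = 450 MPa): end bolts L_c = 32 − 27/2 = 18.5, R_n = min(1.2×18.5×12×450, 2.4×24×12×450) = 119.88 kN/bolt; interior L_c = 70 − 27 = 43, R_n = 278.64 kN/bolt. φR_n = 0.75 × (3×119.88 + 9×278.64) = 2150.6 kN.
Tension rupture (net): A_n = (269 − 3×29)×12 = 2184 mm² (U = 1.0, A_e = A_n). φR_n = 0.75 × 450 × 2184 = 737.1 kN.
Tension yield (gross): A_g = 269×12 = 3228 mm². φR_n = 0.90 × 345 × 3228 = 1002.3 kN.
Governing: min(2357.4, 2150.6, 737.1, 1002.3) = 737.1 kN → net-section rupture.

737.1 kN (net-section rupture governs)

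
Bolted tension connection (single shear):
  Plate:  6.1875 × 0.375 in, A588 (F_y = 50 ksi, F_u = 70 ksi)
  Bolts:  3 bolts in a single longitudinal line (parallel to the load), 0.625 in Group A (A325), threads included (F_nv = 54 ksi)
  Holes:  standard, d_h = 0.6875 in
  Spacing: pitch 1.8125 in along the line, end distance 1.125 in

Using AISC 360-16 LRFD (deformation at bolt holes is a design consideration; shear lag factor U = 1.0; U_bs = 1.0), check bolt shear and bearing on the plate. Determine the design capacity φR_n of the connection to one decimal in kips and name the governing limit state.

Bolt shear: A_b = π(0.625)²/4 = 0.3068 in². φR_n = 0.75 × 54 × 0.3068 × 3 × 1 = 37.3 kips.
Bearing (0.375 in plate, F_u = 70 ksi): end bolts L_c = 1.125 − 0.6875/2 = 0.78125, R_n = min(1.2×0.78125×0.375×70, 2.4×0.625×0.375×70) = 24.609 kips/bolt; interior L_c = 1.8125 − 0.6875 = 1.125, R_n = 35.438 kips/bolt. φR_n = 0.75 × (1×24.609 + 2×35.438) = 71.6 kips.
Governing: min(37.3, 71.6) = 37.3 kips → bolt shear.

37.3 kips (bolt shear governs)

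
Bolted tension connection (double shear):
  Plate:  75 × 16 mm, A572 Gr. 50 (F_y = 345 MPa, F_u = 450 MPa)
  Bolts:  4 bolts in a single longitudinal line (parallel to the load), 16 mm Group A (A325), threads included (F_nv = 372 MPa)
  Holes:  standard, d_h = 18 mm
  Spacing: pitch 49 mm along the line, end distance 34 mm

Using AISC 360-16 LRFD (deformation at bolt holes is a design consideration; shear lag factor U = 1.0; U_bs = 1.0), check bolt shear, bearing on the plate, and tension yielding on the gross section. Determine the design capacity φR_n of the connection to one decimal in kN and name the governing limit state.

Bolt shear: A_b = π(16)²/4 = 201.06 mm². φR_n = 0.75 × 372 × 201.06 × 4 × 2 = 448.8 kN.
Bearing (16 mm plate, F_u = 450 MPa): end bolts L_c = 34 − 18/2 = 25, R_n = min(1.2×25×16×450, 2.4×16×16×450) = 216 kN/bolt; interior L_c = 49 − 18 = 31, R_n = 267.84 kN/bolt. φR_n = 0.75 × (1×216 + 3×267.84) = 764.6 kN.
Tension yield (gross): A_g = 75×16 = 1200 mm². φR_n = 0.90 × 345 × 1200 = 372.6 kN.
Governing: min(448.8, 764.6, 372.6) = 372.6 kN → gross-section yield.

372.6 kN (gross-section yield governs)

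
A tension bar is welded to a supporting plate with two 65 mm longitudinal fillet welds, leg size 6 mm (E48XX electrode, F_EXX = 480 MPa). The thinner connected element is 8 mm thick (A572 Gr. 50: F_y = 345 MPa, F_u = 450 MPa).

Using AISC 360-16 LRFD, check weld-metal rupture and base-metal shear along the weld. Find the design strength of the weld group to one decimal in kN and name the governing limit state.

Weld metal: throat = 0.707×6 = 4.242 mm, L = 2×65 = 130 mm. φR_n = 0.75 × 0.6 × 480 × 4.242 × 130 = 119.1 kN.
Base metal shear (8 mm plate): yield φR_n = 1.0×0.6×345×8×130 = 215.3 kN; rupture φR_n = 0.75×0.6×450×8×130 = 210.6 kN; take 210.6 kN (rupture).
Governing: min(119.1, 210.6) = 119.1 kN → weld metal.

119.1 kN (weld metal governs)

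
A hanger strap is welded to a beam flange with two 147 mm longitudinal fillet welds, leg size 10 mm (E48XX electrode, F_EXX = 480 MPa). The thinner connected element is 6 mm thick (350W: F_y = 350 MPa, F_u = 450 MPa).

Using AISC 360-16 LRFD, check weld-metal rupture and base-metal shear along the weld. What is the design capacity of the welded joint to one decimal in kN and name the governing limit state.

Weld metal: throat = 0.707×10 = 7.07 mm, L = 2×147 = 294 mm. φR_n = 0.75 × 0.6 × 480 × 7.07 × 294 = 449.0 kN.
Base metal shear (6 mm plate): yield φR_n = 1.0×0.6×350×6×294 = 370.4 kN; rupture φR_n = 0.75×0.6×450×6×294 = 357.2 kN; take 357.2 kN (rupture).
Governing: min(449.0, 357.2) = 357.2 kN → base-metal shear.

357.2 kN (base-metal shear governs)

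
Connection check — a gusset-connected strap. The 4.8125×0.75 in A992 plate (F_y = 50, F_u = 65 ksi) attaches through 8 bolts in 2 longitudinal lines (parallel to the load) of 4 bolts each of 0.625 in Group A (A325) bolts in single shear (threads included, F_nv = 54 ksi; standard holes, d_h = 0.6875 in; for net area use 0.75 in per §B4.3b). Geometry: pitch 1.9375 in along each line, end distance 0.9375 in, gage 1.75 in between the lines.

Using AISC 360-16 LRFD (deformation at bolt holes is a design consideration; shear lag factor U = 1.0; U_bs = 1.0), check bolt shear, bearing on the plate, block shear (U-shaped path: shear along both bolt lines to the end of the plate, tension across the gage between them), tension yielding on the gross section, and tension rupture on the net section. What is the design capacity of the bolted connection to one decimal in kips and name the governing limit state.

Bolt shear: A_b = π(0.625)²/4 = 0.3068 in². φR_n = 0.75 × 54 × 0.3068 × 8 × 1 = 99.4 kips.
Bearing (0.75 in plate, F_u = 65 ksi): end bolts L_c = 0.9375 − 0.6875/2 = 0.59375, R_n = min(1.2×0.59375×0.75×65, 2.4×0.625×0.75×65) = 34.734 kips/bolt; interior L_c = 1.9375 − 0.6875 = 1.25, R_n = 73.125 kips/bolt. φR_n = 0.75 × (2×34.734 + 6×73.125) = 381.2 kips.
Block shear: shear path 2×[0.9375+3×1.9375] = 2×6.75 in, A_gv = 10.125, A_nv = 2×(6.75 − 3.5×0.75)×0.75 = 6.1875 in²; tension across gage: (1.75 − 1×0.75)×0.75 = 0.75 in². R_n = min(0.6×65×6.1875, 0.6×50×10.125) + 1.0×65×0.75 = min(241.31, 303.75) + 48.75 = 290.06 kips. φR_n = 0.75 × 290.06 = 217.5 kips.
Tension yield (gross): A_g = 4.8125×0.75 = 3.6094 in². φR_n = 0.90 × 50 × 3.6094 = 162.4 kips.
Tension rupture (net): A_n = (4.8125 − 2×0.75)×0.75 = 2.4844 in² (U = 1.0, A_e = A_n). φR_n = 0.75 × 65 × 2.4844 = 121.1 kips.
Governing: min(99.4, 381.2, 217.5, 162.4, 121.1) = 99.4 kips → bolt shear.

99.4 kips (bolt shear governs)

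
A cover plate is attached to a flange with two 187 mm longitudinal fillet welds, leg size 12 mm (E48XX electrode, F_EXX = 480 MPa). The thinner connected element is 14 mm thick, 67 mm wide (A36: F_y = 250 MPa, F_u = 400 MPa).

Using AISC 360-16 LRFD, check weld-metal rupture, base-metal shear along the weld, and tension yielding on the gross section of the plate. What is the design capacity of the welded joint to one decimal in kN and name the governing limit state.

211.1 kN (gross-section yield governs)

Weld metal: throat = 0.707×12 = 8.484 mm, L = 2×187 = 374 mm. φR_n = 0.75 × 0.6 × 480 × 8.484 × 374 = 685.4 kN.
Base metal shear (14 mm plate): yield φR_n = 1.0×0.6×250×14×374 = 785.4 kN; rupture φR_n = 0.75×0.6×400×14×374 = 942.5 kN; take 785.4 kN (yield).
Tension yield (gross): A_g = 67×14 = 938 mm². φR_n = 0.90 × 250 × 938 = 211.1 kN.
Governing: min(685.4, 785.4, 211.1) = 211.1 kN → gross-section yield.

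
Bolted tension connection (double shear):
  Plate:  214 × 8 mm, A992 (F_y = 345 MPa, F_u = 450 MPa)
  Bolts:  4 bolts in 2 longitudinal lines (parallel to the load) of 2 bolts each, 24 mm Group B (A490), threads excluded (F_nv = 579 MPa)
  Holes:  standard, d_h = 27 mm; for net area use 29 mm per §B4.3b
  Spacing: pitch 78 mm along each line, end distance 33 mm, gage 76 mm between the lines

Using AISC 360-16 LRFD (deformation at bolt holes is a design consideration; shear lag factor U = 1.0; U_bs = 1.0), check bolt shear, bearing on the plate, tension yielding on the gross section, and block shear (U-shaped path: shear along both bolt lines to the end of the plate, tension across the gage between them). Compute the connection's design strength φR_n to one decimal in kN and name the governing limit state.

Bolt shear: A_b = π(24)²/4 = 452.39 mm². φR_n = 0.75 × 579 × 452.39 × 4 × 2 = 1571.6 kN.
Bearing (8 mm plate, F_u = 450 MPa): end bolts L_c = 33 − 27/2 = 19.5, R_n = min(1.2×19.5×8×450, 2.4×24×8×450) = 84.24 kN/bolt; interior L_c = 78 − 27 = 51, R_n = 207.36 kN/bolt. φR_n = 0.75 × (2×84.24 + 2×207.36) = 437.4 kN.
Tension yield (gross): A_g = 214×8 = 1712 mm². φR_n = 0.90 × 345 × 1712 = 531.6 kN.
Block shear: shear path 2×[33+1×78] = 2×111 mm, A_gv = 1776, A_nv = 2×(111 − 1.5×29)×8 = 1080 mm²; tension across gage: (76 − 1×29)×8 = 376 mm². R_n = min(0.6×450×1080, 0.6×345×1776) + 1.0×450×376 = min(291.6, 367.63) + 169.2 = 460.8 kN. φR_n = 0.75 × 460.8 = 345.6 kN.
Governing: min(1571.6, 437.4, 531.6, 345.6) = 345.6 kN → block shear.

345.6 kN (block shear governs)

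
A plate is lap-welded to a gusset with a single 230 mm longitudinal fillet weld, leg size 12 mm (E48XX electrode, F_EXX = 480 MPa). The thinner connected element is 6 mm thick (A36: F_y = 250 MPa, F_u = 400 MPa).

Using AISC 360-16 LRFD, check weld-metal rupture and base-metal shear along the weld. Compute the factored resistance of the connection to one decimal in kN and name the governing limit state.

207.0 kN (base-metal shear governs)

Weld metal: throat = 0.707×12 = 8.484 mm, L = 230 mm. φR_n = 0.75 × 0.6 × 480 × 8.484 × 230 = 421.5 kN.
Base metal shear (6 mm plate): yield φR_n = 1.0×0.6×250×6×230 = 207.0 kN; rupture φR_n = 0.75×0.6×400×6×230 = 248.4 kN; take 207.0 kN (yield).
Governing: min(421.5, 207.0) = 207.0 kN → base-metal shear.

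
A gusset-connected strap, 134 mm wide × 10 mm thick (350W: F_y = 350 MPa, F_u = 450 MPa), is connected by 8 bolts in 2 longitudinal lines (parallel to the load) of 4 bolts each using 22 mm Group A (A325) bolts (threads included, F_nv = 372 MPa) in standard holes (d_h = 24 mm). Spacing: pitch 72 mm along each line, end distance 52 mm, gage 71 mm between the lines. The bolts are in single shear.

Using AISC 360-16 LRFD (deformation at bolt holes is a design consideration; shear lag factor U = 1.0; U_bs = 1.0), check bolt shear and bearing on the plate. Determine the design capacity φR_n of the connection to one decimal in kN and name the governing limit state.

Bolt shear: A_b = π(22)²/4 = 380.13 mm². φR_n = 0.75 × 372 × 380.13 × 8 × 1 = 848.5 kN.
Bearing (10 mm plate, F_u = 450 MPa): end bolts L_c = 52 − 24/2 = 40, R_n = min(1.2×40×10×450, 2.4×22×10×450) = 216 kN/bolt; interior L_c = 72 − 24 = 48, R_n = 237.6 kN/bolt. φR_n = 0.75 × (2×216 + 6×237.6) = 1393.2 kN.
Governing: min(848.5, 1393.2) = 848.5 kN → bolt shear.

848.5 kN (bolt shear governs)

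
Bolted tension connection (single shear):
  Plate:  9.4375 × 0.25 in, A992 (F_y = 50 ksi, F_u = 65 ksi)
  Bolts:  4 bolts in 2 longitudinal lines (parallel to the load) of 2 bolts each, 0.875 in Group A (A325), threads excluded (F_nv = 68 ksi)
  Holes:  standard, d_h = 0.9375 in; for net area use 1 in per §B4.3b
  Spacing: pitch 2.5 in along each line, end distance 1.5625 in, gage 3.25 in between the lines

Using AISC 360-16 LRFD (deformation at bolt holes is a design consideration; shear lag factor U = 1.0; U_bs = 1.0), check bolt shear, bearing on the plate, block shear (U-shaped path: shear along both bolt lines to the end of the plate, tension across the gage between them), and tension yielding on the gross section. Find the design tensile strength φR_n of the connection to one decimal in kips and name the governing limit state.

64.9 kips (block shear governs)

Bolt shear: A_b = π(0.875)²/4 = 0.60132 in². φR_n = 0.75 × 68 × 0.60132 × 4 × 1 = 122.7 kips.
Bearing (0.25 in plate, F_u = 65 ksi): end bolts L_c = 1.5625 − 0.9375/2 = 1.09375, R_n = min(1.2×1.09375×0.25×65, 2.4×0.875×0.25×65) = 21.328 kips/bolt; interior L_c = 2.5 − 0.9375 = 1.5625, R_n = 30.469 kips/bolt. φR_n = 0.75 × (2×21.328 + 2×30.469) = 77.7 kips.
Block shear: shear path 2×[1.5625+1×2.5] = 2×4.0625 in, A_gv = 2.0313, A_nv = 2×(4.0625 − 1.5×1)×0.25 = 1.2813 in²; tension across gage: (3.25 − 1×1)×0.25 = 0.5625 in². R_n = min(0.6×65×1.2813, 0.6×50×2.0313) + 1.0×65×0.5625 = min(49.971, 60.939) + 36.563 = 86.534 kips. φR_n = 0.75 × 86.534 = 64.9 kips.
Tension yield (gross): A_g = 9.4375×0.25 = 2.3594 in². φR_n = 0.90 × 50 × 2.3594 = 106.2 kips.
Governing: min(122.7, 77.7, 64.9, 106.2) = 64.9 kips → block shear.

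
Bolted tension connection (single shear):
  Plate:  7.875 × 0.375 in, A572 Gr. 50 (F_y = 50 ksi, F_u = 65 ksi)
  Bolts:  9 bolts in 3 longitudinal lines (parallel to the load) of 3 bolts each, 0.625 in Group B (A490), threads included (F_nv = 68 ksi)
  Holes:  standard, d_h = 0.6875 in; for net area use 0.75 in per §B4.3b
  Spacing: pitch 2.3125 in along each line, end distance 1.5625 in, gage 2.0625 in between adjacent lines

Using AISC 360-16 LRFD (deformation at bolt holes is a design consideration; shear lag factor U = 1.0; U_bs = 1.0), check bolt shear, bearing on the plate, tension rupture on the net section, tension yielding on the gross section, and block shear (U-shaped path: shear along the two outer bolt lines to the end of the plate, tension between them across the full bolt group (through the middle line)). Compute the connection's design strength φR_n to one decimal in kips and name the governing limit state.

Bolt shear: A_b = π(0.625)²/4 = 0.3068 in². φR_n = 0.75 × 68 × 0.3068 × 9 × 1 = 140.8 kips.
Bearing (0.375 in plate, F_u = 65 ksi): end bolts L_c = 1.5625 − 0.6875/2 = 1.21875, R_n = min(1.2×1.21875×0.375×65, 2.4×0.625×0.375×65) = 35.648 kips/bolt; interior L_c = 2.3125 − 0.6875 = 1.625, R_n = 36.563 kips/bolt. φR_n = 0.75 × (3×35.648 + 6×36.563) = 244.7 kips.
Tension rupture (net): A_n = (7.875 − 3×0.75)×0.375 = 2.1094 in² (U = 1.0, A_e = A_n). φR_n = 0.75 × 65 × 2.1094 = 102.8 kips.
Tension yield (gross): A_g = 7.875×0.375 = 2.9531 in². φR_n = 0.90 × 50 × 2.9531 = 132.9 kips.
Block shear: shear path 2×[1.5625+2×2.3125] = 2×6.1875 in, A_gv = 4.6406, A_nv = 2×(6.1875 − 2.5×0.75)×0.375 = 3.2344 in²; tension across gage: (4.125 − 2×0.75)×0.375 = 0.98438 in². R_n = min(0.6×65×3.2344, 0.6×50×4.6406) + 1.0×65×0.98438 = min(126.14, 139.22) + 63.985 = 190.13 kips. φR_n = 0.75 × 190.13 = 142.6 kips.
Governing: min(140.8, 244.7, 102.8, 132.9, 142.6) = 102.8 kips → net-section rupture.

102.8 kips (net-section rupture governs)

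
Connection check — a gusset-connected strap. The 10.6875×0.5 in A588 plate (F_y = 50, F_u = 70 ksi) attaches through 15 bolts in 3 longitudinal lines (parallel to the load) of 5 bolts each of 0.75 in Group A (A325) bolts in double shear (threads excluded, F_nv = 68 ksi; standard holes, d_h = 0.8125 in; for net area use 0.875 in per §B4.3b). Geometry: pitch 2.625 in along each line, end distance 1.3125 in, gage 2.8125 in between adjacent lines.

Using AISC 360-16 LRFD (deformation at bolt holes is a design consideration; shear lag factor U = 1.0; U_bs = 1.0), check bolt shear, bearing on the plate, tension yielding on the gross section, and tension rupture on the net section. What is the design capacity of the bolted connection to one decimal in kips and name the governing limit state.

211.6 kips (net-section rupture governs)

Bolt shear: A_b = π(0.75)²/4 = 0.44179 in². φR_n = 0.75 × 68 × 0.44179 × 15 × 2 = 675.9 kips.
Bearing (0.5 in plate, F_u = 70 ksi): end bolts L_c = 1.3125 − 0.8125/2 = 0.90625, R_n = min(1.2×0.90625×0.5×70, 2.4×0.75×0.5×70) = 38.063 kips/bolt; interior L_c = 2.625 − 0.8125 = 1.8125, R_n = 63 kips/bolt. φR_n = 0.75 × (3×38.063 + 12×63) = 652.6 kips.
Tension yield (gross): A_g = 10.6875×0.5 = 5.3438 in². φR_n = 0.90 × 50 × 5.3438 = 240.5 kips.
Tension rupture (net): A_n = (10.6875 − 3×0.875)×0.5 = 4.0313 in² (U = 1.0, A_e = A_n). φR_n = 0.75 × 70 × 4.0313 = 211.6 kips.
Governing: min(675.9, 652.6, 240.5, 211.6) = 211.6 kips → net-section rupture.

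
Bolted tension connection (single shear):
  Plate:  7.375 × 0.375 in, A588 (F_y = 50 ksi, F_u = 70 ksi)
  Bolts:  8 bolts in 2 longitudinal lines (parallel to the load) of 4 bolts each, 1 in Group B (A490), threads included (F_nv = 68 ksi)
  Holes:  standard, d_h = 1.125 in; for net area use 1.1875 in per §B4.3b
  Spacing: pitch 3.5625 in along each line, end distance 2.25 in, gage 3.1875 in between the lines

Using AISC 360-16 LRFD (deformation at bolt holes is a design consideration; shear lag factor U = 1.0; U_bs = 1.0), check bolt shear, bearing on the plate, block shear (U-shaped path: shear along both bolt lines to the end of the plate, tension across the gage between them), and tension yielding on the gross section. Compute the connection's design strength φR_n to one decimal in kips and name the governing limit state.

124.5 kips (gross-section yield governs)

Bolt shear: A_b = π(1)²/4 = 0.7854 in². φR_n = 0.75 × 68 × 0.7854 × 8 × 1 = 320.4 kips.
Bearing (0.375 in plate, F_u = 70 ksi): end bolts L_c = 2.25 − 1.125/2 = 1.6875, R_n = min(1.2×1.6875×0.375×70, 2.4×1×0.375×70) = 53.156 kips/bolt; interior L_c = 3.5625 − 1.125 = 2.4375, R_n = 63 kips/bolt. φR_n = 0.75 × (2×53.156 + 6×63) = 363.2 kips.
Block shear: shear path 2×[2.25+3×3.5625] = 2×12.9375 in, A_gv = 9.7031, A_nv = 2×(12.9375 − 3.5×1.1875)×0.375 = 6.5859 in²; tension across gage: (3.1875 − 1×1.1875)×0.375 = 0.75 in². R_n = min(0.6×70×6.5859, 0.6×50×9.7031) + 1.0×70×0.75 = min(276.61, 291.09) + 52.5 = 329.11 kips. φR_n = 0.75 × 329.11 = 246.8 kips.
Tension yield (gross): A_g = 7.375×0.375 = 2.7656 in². φR_n = 0.90 × 50 × 2.7656 = 124.5 kips.
Governing: min(320.4, 363.2, 246.8, 124.5) = 124.5 kips → gross-section yield.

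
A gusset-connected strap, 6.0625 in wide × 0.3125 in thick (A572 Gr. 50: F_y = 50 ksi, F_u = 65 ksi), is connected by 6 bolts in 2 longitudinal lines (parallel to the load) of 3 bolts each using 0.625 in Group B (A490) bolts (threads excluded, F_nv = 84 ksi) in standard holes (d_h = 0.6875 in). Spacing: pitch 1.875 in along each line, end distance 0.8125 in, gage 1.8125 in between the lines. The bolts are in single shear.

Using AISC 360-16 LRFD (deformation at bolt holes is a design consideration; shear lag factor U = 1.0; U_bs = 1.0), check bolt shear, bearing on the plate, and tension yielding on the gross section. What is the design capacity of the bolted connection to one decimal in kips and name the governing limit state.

85.3 kips (gross-section yield governs)

Bolt shear: A_b = π(0.625)²/4 = 0.3068 in². φR_n = 0.75 × 84 × 0.3068 × 6 × 1 = 116.0 kips.
Bearing (0.3125 in plate, F_u = 65 ksi): end bolts L_c = 0.8125 − 0.6875/2 = 0.46875, R_n = min(1.2×0.46875×0.3125×65, 2.4×0.625×0.3125×65) = 11.426 kips/bolt; interior L_c = 1.875 − 0.6875 = 1.1875, R_n = 28.945 kips/bolt. φR_n = 0.75 × (2×11.426 + 4×28.945) = 104.0 kips.
Tension yield (gross): A_g = 6.0625×0.3125 = 1.8945 in². φR_n = 0.90 × 50 × 1.8945 = 85.3 kips.
Governing: min(116.0, 104.0, 85.3) = 85.3 kips → gross-section yield.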